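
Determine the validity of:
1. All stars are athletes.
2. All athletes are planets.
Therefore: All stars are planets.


Premise 1: All stars are athletes.
Premise 2: All athletes are planets.
Conclusion: All stars are planets.
Barbara syllogism (AAA-1): All A are B, All B are C → All A are C.
Middle term (athletes) distributed in premise 2.

Valid


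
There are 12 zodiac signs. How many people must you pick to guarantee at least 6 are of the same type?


Pigeonhole: to guarantee k in one of n categories, need (k-1)×n + 1.
k = 6, n = 12
Minimum = (6-1) × 12 + 1 = 5 × 12 + 1

61


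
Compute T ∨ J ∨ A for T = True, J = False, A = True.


T = True, J = False, A = True
Step 1: T ∨ J = True OR False = True
Step 2: True ∨ A = True OR True = True
OR is true when at least one operand is true.

True


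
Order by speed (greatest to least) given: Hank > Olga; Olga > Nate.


Constraints: Hank > Olga; Olga > Nate
Method: at each step, the next-highest is the one remaining person who never appears on the smaller side of a constraint between remaining people.
  Step 1: remaining {Nate, Hank, Olga}; on the smaller side: {Nate, Olga} → Hank is next (Hank > Olga).
  Step 2: remaining {Nate, Olga}; on the smaller side: {Nate} → Olga is next (Olga > Nate).
  Step 3: only Nate remains → lowest.
Final ranking (highest to lowest):

Hank > Olga > Nate


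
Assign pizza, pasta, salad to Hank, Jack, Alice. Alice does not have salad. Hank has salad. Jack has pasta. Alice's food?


From clues:
  Hank → salad
  Jack → pasta
By elimination, Alice gets the remaining.

pizza


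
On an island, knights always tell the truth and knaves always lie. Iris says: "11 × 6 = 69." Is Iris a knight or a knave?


Statement: "11 × 6 = 69."
Actual: 11 × 6 = 66
Claimed: 69
Statement is FALSE → Iris lies → Knave

Knave


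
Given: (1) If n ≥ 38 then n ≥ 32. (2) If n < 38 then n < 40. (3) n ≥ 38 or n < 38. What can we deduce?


Constructive dilemma: (P → Q) ∧ (R → S), P ∨ R ⊢ Q ∨ S
Premise 1: n ≥ 38 → n ≥ 32
Premise 2: n < 38 → n < 40
Premise 3: n ≥ 38 ∨ n < 38
Case 1: Assuming n ≥ 38, then by Premise 1, n ≥ 32.
Case 2: Assuming n < 38, then by Premise 2, n < 40.
Since one of n ≥ 38 or n < 38 must hold, we get n ≥ 32 or n < 40.

n ≥ 32 or n < 40.


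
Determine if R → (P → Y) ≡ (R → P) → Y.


Expression 1: R → (P → Y)
Expression 2: (R → P) → Y
Truth table (R P Y | Expr1 Expr2):
  T T T |   T     T
  T T F |   F     F
  T F T |   T     T
  T F F |   T     T
  F T T |   T     T
  F T F |   T     F   ← differ
  F F T |   T     T
  F F F |   T     F   ← differ
Counterexample: R=F, P=T, Y=F gives Expr1 = T but Expr2 = F, so the expressions are NOT logically equivalent.

No


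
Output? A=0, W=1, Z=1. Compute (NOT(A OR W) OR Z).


A OR W = 1
NOT(1) = 0
0 OR 1 = 1

1


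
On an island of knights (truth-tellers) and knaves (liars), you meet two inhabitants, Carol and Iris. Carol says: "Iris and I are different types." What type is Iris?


Carol says: "Iris and I are different types."
Case 1: Carol is a Knight (truth-teller)
  Statement is true → they ARE different → Iris is a Knave
Case 2: Carol is a Knave (liar)
  Statement is false → they are NOT different → Iris is a Knave
In both cases, Iris is a Knave.

Knave


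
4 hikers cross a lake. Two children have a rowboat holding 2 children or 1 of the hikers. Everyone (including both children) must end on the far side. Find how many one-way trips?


Per crossing of one of the hikers: children→, one←, one of the hikers→, one← = 4 trips
4 × 4 = 16, + 1 final children→ = 17
Minimum trips = 17

17


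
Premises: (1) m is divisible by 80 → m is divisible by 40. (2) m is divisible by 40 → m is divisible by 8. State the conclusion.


Hypothetical syllogism: P → Q, Q → R ⊢ P → R
Premise 1: m is divisible by 80 → m is divisible by 40
Premise 2: m is divisible by 40 → m is divisible by 8
Chain the implications: the middle term (m is divisible by 40) links the two.
Conclusion: If m is divisible by 80, then m is divisible by 8.

If m is divisible by 80, then m is divisible by 8.


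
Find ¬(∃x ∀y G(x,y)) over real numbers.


Original: ∃x ∀y G(x,y)
Rule: ¬∀→∃, ¬∃→∀, negate predicate.
Negation: ∀x ∃y ¬G(x,y)

∀x ∃y ¬G(x,y)


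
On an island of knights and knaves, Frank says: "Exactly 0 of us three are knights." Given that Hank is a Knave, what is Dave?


Frank claims exactly 0 knights among Frank, Hank, Dave.
Given: Hank is a Knave.

Case 1: Frank is a Knight (tells truth)
  Then exactly 0 of the three are knights.
  Counting Frank, Hank: 1 knight(s) so far. Need -1 more → impossible.
Case 2: Frank is a Knave (lies)
  Then the count is NOT 0.
  If Dave = Knave, count = 0 = 0 → claim would be true, contradicts lie.
  If Dave = Knight, count = 1 ≠ 0 → lie confirmed ✓

Dave is a Knight.

Knight


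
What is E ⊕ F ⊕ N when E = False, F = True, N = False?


E = False, F = True, N = False
Step 1: E ⊕ F = False XOR True = True
Step 2: True ⊕ N = True XOR False = True
XOR is true when an odd number of operands are true.

True


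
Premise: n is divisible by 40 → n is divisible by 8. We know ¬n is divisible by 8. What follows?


Modus tollens: P → Q, ¬Q ⊢ ¬P
P: n is divisible by 40
Q: n is divisible by 8
We have P → Q and Q is false.
By modus tollens, P must be false.

It is not the case that n is divisible by 40


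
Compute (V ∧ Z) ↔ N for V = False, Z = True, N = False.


V = False, Z = True, N = False
Step 1: V ∧ Z = False AND True = False
Step 2: (False) ↔ N: true when both sides have same truth value.
Result: False ↔ False = True

True


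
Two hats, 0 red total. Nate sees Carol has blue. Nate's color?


Total red = 0, Carol = blue
Red accounted for: 0
Remaining for Nate: 0
Nate's hat is blue.

blue


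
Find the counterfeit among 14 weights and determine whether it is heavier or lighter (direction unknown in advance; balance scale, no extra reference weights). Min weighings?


Let n = 14. 28 possibilities (n weights × lighter/heavier); each weighing has 3 outcomes.
Bound for k weighings: say the first weighing puts j weights on each pan. If it tips, the 2j weighed weights remain suspects (each with a known direction) and k-1 weighings give 3^(k-1) outcomes; 3^(k-1) is odd, so 2j ≤ 3^(k-1) - 1. If it balances, the n - 2j unweighed weights remain with direction unknown: 2(n - 2j) ≤ 3^(k-1) - 1 by the same parity argument. Adding, n ≤ (3^(k-1) - 1) + (3^(k-1) - 1)/2 = (3^k - 3)/2, and the classical three-group strategy achieves this (3 weights in 2 weighings, 12 in 3, 39 in 4, 120 in 5).
So we need the smallest k with (3^k - 3)/2 ≥ 14.
k = 3: (3^3 - 3)/2 = 12 < 14 ✗
k = 4: (3^4 - 3)/2 = 39 ≥ 14 ✓

4


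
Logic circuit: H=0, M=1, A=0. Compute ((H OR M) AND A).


H OR M = 0|1 = 1
1 AND 0 = 0

0


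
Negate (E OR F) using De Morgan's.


De Morgan's law: ¬(P ∨ Q) ≡ ¬P ∧ ¬Q
¬(E ∨ F) = ¬E ∧ ¬F

¬E ∧ ¬F


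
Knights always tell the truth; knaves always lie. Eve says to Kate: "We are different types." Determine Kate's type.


Eve says: "We are different types."
Case 1: Eve is a Knight (truth-teller)
  Statement is true → they ARE different → Kate is a Knave
Case 2: Eve is a Knave (liar)
  Statement is false → they are NOT different → Kate is a Knave
In both cases, Kate is a Knave.

Knave


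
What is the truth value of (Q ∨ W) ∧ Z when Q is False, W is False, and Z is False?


Q = False, W = False, Z = False
Step 1: Q ∨ W = False OR False = False
Step 2: False ∧ Z = False AND False = False
OR is true when at least one operand is true; AND requires both.

False


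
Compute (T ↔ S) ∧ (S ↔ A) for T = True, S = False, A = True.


T = True, S = False, A = True
Step 1: T ↔ S is true when T and S have the same value. Result: False
Step 2: S ↔ A is true when S and A have the same value. Result: False
Step 3: False ∧ False = False

False


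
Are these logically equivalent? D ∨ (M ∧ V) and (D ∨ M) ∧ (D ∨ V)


Expression 1: D ∨ (M ∧ V)
Expression 2: (D ∨ M) ∧ (D ∨ V)
Truth table (D M V | Expr1 Expr2):
  T T T |   T     T
  T T F |   T     T
  T F T |   T     T
  T F F |   T     T
  F T T |   T     T
  F T F |   F     F
  F F T |   F     F
  F F F |   F     F
All 8 rows agree, so the expressions are logically equivalent.

Yes


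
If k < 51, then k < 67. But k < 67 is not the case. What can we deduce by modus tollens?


Modus tollens: P → Q, ¬Q ⊢ ¬P
P: k < 51
Q: k < 67
We have P → Q and Q is false.
By modus tollens, P must be false.

It is not the case that k < 51


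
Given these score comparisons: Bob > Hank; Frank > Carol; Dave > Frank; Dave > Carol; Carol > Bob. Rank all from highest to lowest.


Constraints: Bob > Hank; Frank > Carol; Dave > Frank; Dave > Carol; Carol > Bob
Method: at each step, the next-highest is the one remaining person who never appears on the smaller side of a constraint between remaining people.
  Step 1: remaining {Bob, Dave, Hank, Frank, Carol}; on the smaller side: {Bob, Hank, Frank, Carol} → Dave is next (Dave > Frank; Dave > Carol).
  Step 2: remaining {Bob, Hank, Frank, Carol}; on the smaller side: {Bob, Hank, Carol} → Frank is next (Frank > Carol).
  Step 3: remaining {Bob, Hank, Carol}; on the smaller side: {Bob, Hank} → Carol is next (Carol > Bob).
  Step 4: remaining {Bob, Hank}; on the smaller side: {Hank} → Bob is next (Bob > Hank).
  Step 5: only Hank remains → lowest.
Final ranking (highest to lowest):

Dave > Frank > Carol > Bob > Hank


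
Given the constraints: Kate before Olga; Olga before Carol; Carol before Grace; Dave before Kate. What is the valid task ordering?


Constraints: Kate before Olga; Olga before Carol; Carol before Grace; Dave before Kate
Method: repeatedly schedule the remaining task that has no remaining task required before it.
  Step 1: remaining {Carol, Kate, Grace, Olga, Dave}; every task except Dave still has a predecessor pending → schedule Dave.
  Step 2: remaining {Carol, Kate, Grace, Olga}; every task except Kate still has a predecessor pending → schedule Kate.
  Step 3: remaining {Carol, Grace, Olga}; every task except Olga still has a predecessor pending → schedule Olga.
  Step 4: remaining {Carol, Grace}; every task except Carol still has a predecessor pending → schedule Carol.
  Step 5: only Grace remains → schedule Grace.
Resulting order:

Dave → Kate → Olga → Carol → Grace


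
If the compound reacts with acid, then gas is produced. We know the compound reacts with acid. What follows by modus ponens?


Modus ponens: P → Q, P ⊢ Q
P: the compound reacts with acid
Q: gas is produced
We have P → Q and P is true.
By modus ponens, Q must be true.

Gas is produced


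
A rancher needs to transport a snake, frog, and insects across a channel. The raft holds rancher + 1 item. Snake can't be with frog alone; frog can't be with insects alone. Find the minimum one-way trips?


1. rancher+frog → 2. rancher ← 3. rancher+snake → 4. rancher+frog ← 5. rancher+insects → 6. rancher ← 7. rancher+frog →
Minimum trips = 7

7


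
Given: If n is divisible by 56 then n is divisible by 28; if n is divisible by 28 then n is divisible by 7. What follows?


Hypothetical syllogism: P → Q, Q → R ⊢ P → R
Premise 1: n is divisible by 56 → n is divisible by 28
Premise 2: n is divisible by 28 → n is divisible by 7
Chain the implications: the middle term (n is divisible by 28) links the two.
Conclusion: If n is divisible by 56, then n is divisible by 7.

If n is divisible by 56, then n is divisible by 7.


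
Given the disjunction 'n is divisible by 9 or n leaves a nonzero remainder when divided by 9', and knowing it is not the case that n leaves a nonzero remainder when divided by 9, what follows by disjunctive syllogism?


Disjunctive syllogism: P ∨ Q, ¬P ⊢ Q
Disjunction: n is divisible by 9 ∨ n leaves a nonzero remainder when divided by 9
We know it is not the case that n leaves a nonzero remainder when divided by 9.
By disjunctive syllogism, the other disjunct must be true.

n is divisible by 9


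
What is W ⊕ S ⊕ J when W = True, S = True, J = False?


W = True, S = True, J = False
Step 1: W ⊕ S = True XOR True = False
Step 2: False ⊕ J = False XOR False = False
XOR is true when an odd number of operands are true.

False


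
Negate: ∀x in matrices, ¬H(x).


Original: ∀x ¬H(x)
Rule: ¬∀→∃, ¬∃→∀, negate predicate.
Negation: ∃x H(x)

∃x H(x)


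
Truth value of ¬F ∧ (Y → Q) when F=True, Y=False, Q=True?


F = True, Y = False, Q = True
Expression: ¬F ∧ (Y → Q)
Step 1: ¬F = NOT True = False
Step 2: Y → Q = False → True (false only if Y=True, Q=False) = True
Step 3: (False) ∧ (True) = False AND True = False

False


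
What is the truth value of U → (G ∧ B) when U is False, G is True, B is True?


U = False, G = True, B = True
Step 1: G ∧ B = True AND True = True
Step 2: U → (True): false only when U=True and consequent=False.
Result: True

True


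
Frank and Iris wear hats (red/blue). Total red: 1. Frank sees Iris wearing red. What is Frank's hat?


Total red = 1, Iris = red
Red accounted for: 1
Remaining for Frank: 0
Frank's hat is blue.

blue


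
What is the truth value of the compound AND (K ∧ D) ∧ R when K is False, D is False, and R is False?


K = False, D = False, R = False
Step 1: K ∧ D = False AND False = False
Step 2: False ∧ R = False AND False = False
AND is true only when ALL operands are true.

False


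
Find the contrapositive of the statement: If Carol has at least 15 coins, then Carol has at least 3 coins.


Original: If Carol has at least 15 coins, then Carol has at least 3 coins
Contrapositive: If ¬Q, then ¬P
Negate Q: not (Carol has at least 3 coins)
Negate P: not (Carol has at least 15 coins)

If not (Carol has at least 3 coins), then not (Carol has at least 15 coins).


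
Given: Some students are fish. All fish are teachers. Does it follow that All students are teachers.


Premise 1: Some students are fish.
Premise 2: All fish are teachers.
Conclusion: All students are teachers.
Fallacy: illicit minor. The minor term (students) is distributed in the conclusion ('All students ...') but undistributed in its premise ('Some students are fish' doesn't cover all students).
Only 'Some students are teachers' follows, not 'All'.

Invalid


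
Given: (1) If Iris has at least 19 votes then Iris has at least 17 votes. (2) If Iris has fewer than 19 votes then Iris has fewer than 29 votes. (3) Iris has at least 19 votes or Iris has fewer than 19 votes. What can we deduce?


Constructive dilemma: (P → Q) ∧ (R → S), P ∨ R ⊢ Q ∨ S
Premise 1: Iris has at least 19 votes → Iris has at least 17 votes
Premise 2: Iris has fewer than 19 votes → Iris has fewer than 29 votes
Premise 3: Iris has at least 19 votes ∨ Iris has fewer than 19 votes
Case 1: Assuming Iris has at least 19 votes, then by Premise 1, Iris has at least 17 votes.
Case 2: Assuming Iris has fewer than 19 votes, then by Premise 2, Iris has fewer than 29 votes.
Since one of Iris has at least 19 votes or Iris has fewer than 19 votes must hold, we get Iris has at least 17 votes or Iris has fewer than 29 votes.

Iris has at least 17 votes or Iris has fewer than 29 votes.


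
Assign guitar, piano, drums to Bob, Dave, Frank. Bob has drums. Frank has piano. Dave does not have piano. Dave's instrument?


From clues:
  Frank → piano
  Bob → drums
By elimination, Dave gets the remaining.

guitar


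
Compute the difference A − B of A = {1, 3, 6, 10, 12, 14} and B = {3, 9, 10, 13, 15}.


A = {1, 3, 6, 10, 12, 14}
B = {3, 9, 10, 13, 15}
Operation: difference A − B
In A but not B: 1, 6, 12, 14

{1, 6, 12, 14}


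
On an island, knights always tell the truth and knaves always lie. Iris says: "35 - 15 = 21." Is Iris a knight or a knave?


Statement: "35 - 15 = 21."
Actual: 35 - 15 = 20
Claimed: 21
Statement is FALSE → Iris lies → Knave

Knave


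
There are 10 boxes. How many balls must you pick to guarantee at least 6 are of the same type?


Pigeonhole: to guarantee k in one of n categories, need (k-1)×n + 1.
k = 6, n = 10
Minimum = (6-1) × 10 + 1 = 5 × 10 + 1

51


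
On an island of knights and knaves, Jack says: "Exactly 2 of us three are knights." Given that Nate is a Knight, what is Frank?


Jack claims exactly 2 knights among Jack, Nate, Frank.
Given: Nate is a Knight.

Case 1: Jack is a Knight (tells truth)
  Then exactly 2 of the three are knights.
  Counting Jack, Nate: 2 knight(s) so far. Need 0 more → Frank = Knave.
Case 2: Jack is a Knave (lies)
  Then the count is NOT 2.
  If Frank = Knight, count = 2 = 2 → claim would be true, contradicts lie.
  If Frank = Knave, count = 1 ≠ 2 → lie confirmed ✓

Frank is a Knave.

Knave


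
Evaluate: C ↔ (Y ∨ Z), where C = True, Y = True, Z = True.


C = True, Y = True, Z = True
Step 1: Y ∨ Z = True OR True = True
Step 2: C ↔ (True): true when both sides have same truth value.
Result: True ↔ True = True

True


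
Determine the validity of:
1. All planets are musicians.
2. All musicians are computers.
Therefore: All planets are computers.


Premise 1: All planets are musicians.
Premise 2: All musicians are computers.
Conclusion: All planets are computers.
Barbara syllogism (AAA-1): All A are B, All B are C → All A are C.
Middle term (musicians) distributed in premise 2.

Valid


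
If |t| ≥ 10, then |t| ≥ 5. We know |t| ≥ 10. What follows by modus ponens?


Modus ponens: P → Q, P ⊢ Q
P: |t| ≥ 10
Q: |t| ≥ 5
We have P → Q and P is true.
By modus ponens, Q must be true.

|t| ≥ 5


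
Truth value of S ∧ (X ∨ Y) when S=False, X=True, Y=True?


S = False, X = True, Y = True
Expression: S ∧ (X ∨ Y)
Step 1: X ∨ Y = True OR True = True
Step 2: S ∧ (True) = False AND True = False

False


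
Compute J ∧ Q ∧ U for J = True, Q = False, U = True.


J = True, Q = False, U = True
Step 1: J ∧ Q = True AND False = False
Step 2: (False) ∧ U = (False) AND True = False
AND is true only when ALL operands are true.

False


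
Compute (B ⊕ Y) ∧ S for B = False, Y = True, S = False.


B = False, Y = True, S = False
Step 1: B ⊕ Y = False XOR True = True
Step 2: True ∧ S = True AND False = False
XOR true when exactly one of B,Y is true; then AND with S.

False


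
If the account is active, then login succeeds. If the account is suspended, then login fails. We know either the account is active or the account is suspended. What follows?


Constructive dilemma: (P → Q) ∧ (R → S), P ∨ R ⊢ Q ∨ S
Premise 1: the account is active → login succeeds
Premise 2: the account is suspended → login fails
Premise 3: the account is active ∨ the account is suspended
Case 1: Assuming the account is active, then by Premise 1, login succeeds.
Case 2: Assuming the account is suspended, then by Premise 2, login fails.
Since one of the account is active or the account is suspended must hold, we get login succeeds or login fails.

Login succeeds or login fails.


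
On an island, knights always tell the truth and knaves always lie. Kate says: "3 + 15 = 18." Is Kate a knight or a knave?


Statement: "3 + 15 = 18."
Actual: 3 + 15 = 18
Claimed: 18
Statement is TRUE → Kate tells the truth → Knight

Knight


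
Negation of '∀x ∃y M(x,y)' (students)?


Original: ∀x ∃y M(x,y)
Rule: ¬∀→∃, ¬∃→∀, negate predicate.
Negation: ∃x ∀y ¬M(x,y)

∃x ∀y ¬M(x,y)


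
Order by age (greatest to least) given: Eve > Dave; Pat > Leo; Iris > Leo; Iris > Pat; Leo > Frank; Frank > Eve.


Constraints: Eve > Dave; Pat > Leo; Iris > Leo; Iris > Pat; Leo > Frank; Frank > Eve
Method: at each step, the next-highest is the one remaining person who never appears on the smaller side of a constraint between remaining people.
  Step 1: remaining {Pat, Leo, Eve, Iris, Dave, Frank}; on the smaller side: {Pat, Leo, Eve, Dave, Frank} → Iris is next (Iris > Leo; Iris > Pat).
  Step 2: remaining {Pat, Leo, Eve, Dave, Frank}; on the smaller side: {Leo, Eve, Dave, Frank} → Pat is next (Pat > Leo).
  Step 3: remaining {Leo, Eve, Dave, Frank}; on the smaller side: {Eve, Dave, Frank} → Leo is next (Leo > Frank).
  Step 4: remaining {Eve, Dave, Frank}; on the smaller side: {Eve, Dave} → Frank is next (Frank > Eve).
  Step 5: remaining {Eve, Dave}; on the smaller side: {Dave} → Eve is next (Eve > Dave).
  Step 6: only Dave remains → lowest.
Final ranking (highest to lowest):

Iris > Pat > Leo > Frank > Eve > Dave


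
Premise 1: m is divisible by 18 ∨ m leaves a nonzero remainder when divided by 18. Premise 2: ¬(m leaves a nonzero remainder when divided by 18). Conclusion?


Disjunctive syllogism: P ∨ Q, ¬P ⊢ Q
Disjunction: m is divisible by 18 ∨ m leaves a nonzero remainder when divided by 18
We know it is not the case that m leaves a nonzero remainder when divided by 18.
By disjunctive syllogism, the other disjunct must be true.

m is divisible by 18


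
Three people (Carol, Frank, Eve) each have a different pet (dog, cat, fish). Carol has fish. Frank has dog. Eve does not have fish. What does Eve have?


From clues:
  Frank → dog
  Carol → fish
By elimination, Eve gets the remaining.

cat


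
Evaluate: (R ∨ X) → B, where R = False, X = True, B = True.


R = False, X = True, B = True
Step 1: R ∨ X = False OR True = True
Step 2: (True) → B: false only when antecedent=True and B=False.
Result: True

True


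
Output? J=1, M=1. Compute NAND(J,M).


J AND M = 1
NOT(1) = 0

0


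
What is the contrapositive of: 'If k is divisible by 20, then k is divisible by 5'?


Original: If k is divisible by 20, then k is divisible by 5
Contrapositive: If ¬Q, then ¬P
Negate Q: not (k is divisible by 5)
Negate P: not (k is divisible by 20)

If not (k is divisible by 5), then not (k is divisible by 20).


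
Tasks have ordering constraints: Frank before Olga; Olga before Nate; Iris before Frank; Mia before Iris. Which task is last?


Constraints: Frank before Olga; Olga before Nate; Iris before Frank; Mia before Iris
The last task can have nothing scheduled after it, so it must never appear on the left of a 'before'.
Tasks appearing before some other task: Frank, Olga, Iris, Mia.
The only task not in that list is Nate → it is last.

Nate


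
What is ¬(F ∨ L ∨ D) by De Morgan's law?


De Morgan's law: ¬(P ∨ Q ∨ R) ≡ ¬P ∧ ¬Q ∧ ¬R
¬(F ∨ L ∨ D) = ¬F ∧ ¬L ∧ ¬D

¬F ∧ ¬L ∧ ¬D


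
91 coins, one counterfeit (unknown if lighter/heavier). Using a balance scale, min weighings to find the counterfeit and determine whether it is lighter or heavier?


Let n = 91. 182 possibilities (n coins × lighter/heavier); each weighing has 3 outcomes.
Bound for k weighings: say the first weighing puts j coins on each pan. If it tips, the 2j weighed coins remain suspects (each with a known direction) and k-1 weighings give 3^(k-1) outcomes; 3^(k-1) is odd, so 2j ≤ 3^(k-1) - 1. If it balances, the n - 2j unweighed coins remain with direction unknown: 2(n - 2j) ≤ 3^(k-1) - 1 by the same parity argument. Adding, n ≤ (3^(k-1) - 1) + (3^(k-1) - 1)/2 = (3^k - 3)/2, and the classical three-group strategy achieves this (3 coins in 2 weighings, 12 in 3, 39 in 4, 120 in 5).
So we need the smallest k with (3^k - 3)/2 ≥ 91.
k = 4: (3^4 - 3)/2 = 39 < 91 ✗
k = 5: (3^5 - 3)/2 = 120 ≥ 91 ✓

5


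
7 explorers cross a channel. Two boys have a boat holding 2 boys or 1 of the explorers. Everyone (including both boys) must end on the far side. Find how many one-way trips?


Per crossing of one of the explorers: boys→, one←, one of the explorers→, one← = 4 trips
7 × 4 = 28, + 1 final boys→ = 29
Minimum trips = 29

29


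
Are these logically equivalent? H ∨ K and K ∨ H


Expression 1: H ∨ K
Expression 2: K ∨ H
Truth table (H K | Expr1 Expr2):
  T T |   T     T
  T F |   T     T
  F T |   T     T
  F F |   F     F
All 4 rows agree, so the expressions are logically equivalent.

Yes


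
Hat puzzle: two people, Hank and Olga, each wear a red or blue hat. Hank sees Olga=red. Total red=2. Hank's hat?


Total red = 2, Olga = red
Red accounted for: 1
Remaining for Hank: 1
Hank's hat is red.

red


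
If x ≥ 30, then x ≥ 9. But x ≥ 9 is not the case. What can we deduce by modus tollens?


Modus tollens: P → Q, ¬Q ⊢ ¬P
P: x ≥ 30
Q: x ≥ 9
We have P → Q and Q is false.
By modus tollens, P must be false.

It is not the case that x ≥ 30


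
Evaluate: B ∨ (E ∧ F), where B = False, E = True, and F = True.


B = False, E = True, F = True
Step 1: E ∧ F = True AND True = True
Step 2: B ∨ True = False OR True = True
AND evaluated first (higher precedence); then OR applied.

True


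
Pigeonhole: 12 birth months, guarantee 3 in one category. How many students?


Pigeonhole: to guarantee k in one of n categories, need (k-1)×n + 1.
k = 3, n = 12
Minimum = (3-1) × 12 + 1 = 2 × 12 + 1

25


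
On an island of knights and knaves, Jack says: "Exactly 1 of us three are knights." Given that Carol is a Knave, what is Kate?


Jack claims exactly 1 knights among Jack, Carol, Kate.
Given: Carol is a Knave.

Case 1: Jack is a Knight (tells truth)
  Then exactly 1 of the three are knights.
  Counting Jack, Carol: 1 knight(s) so far. Need 0 more → Kate = Knave.
Case 2: Jack is a Knave (lies)
  Then the count is NOT 1.
  If Kate = Knight, count = 1 = 1 → claim would be true, contradicts lie.
  If Kate = Knave, count = 0 ≠ 1 → lie confirmed ✓

Kate is a Knave.

Knave


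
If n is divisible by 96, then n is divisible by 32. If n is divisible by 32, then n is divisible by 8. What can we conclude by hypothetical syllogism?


Hypothetical syllogism: P → Q, Q → R ⊢ P → R
Premise 1: n is divisible by 96 → n is divisible by 32
Premise 2: n is divisible by 32 → n is divisible by 8
Chain the implications: the middle term (n is divisible by 32) links the two.
Conclusion: If n is divisible by 96, then n is divisible by 8.

If n is divisible by 96, then n is divisible by 8.


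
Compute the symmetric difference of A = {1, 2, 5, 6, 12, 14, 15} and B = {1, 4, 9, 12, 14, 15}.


A = {1, 2, 5, 6, 12, 14, 15}
B = {1, 4, 9, 12, 14, 15}
Operation: symmetric difference
In A only: [2, 5, 6], in B only: [4, 9]

{2, 4, 5, 6, 9}


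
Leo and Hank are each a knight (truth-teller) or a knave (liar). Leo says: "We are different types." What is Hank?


Leo says: "We are different types."
Case 1: Leo is a Knight (truth-teller)
  Statement is true → they ARE different → Hank is a Knave
Case 2: Leo is a Knave (liar)
  Statement is false → they are NOT different → Hank is a Knave
In both cases, Hank is a Knave.

Knave


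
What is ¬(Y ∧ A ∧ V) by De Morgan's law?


De Morgan's law: ¬(P ∧ Q ∧ R) ≡ ¬P ∨ ¬Q ∨ ¬R
¬(Y ∧ A ∧ V) = ¬Y ∨ ¬A ∨ ¬V

¬Y ∨ ¬A ∨ ¬V


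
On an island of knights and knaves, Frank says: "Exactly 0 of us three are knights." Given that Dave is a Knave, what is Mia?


Frank claims exactly 0 knights among Frank, Dave, Mia.
Given: Dave is a Knave.

Case 1: Frank is a Knight (tells truth)
  Then exactly 0 of the three are knights.
  Counting Frank, Dave: 1 knight(s) so far. Need -1 more → impossible.
Case 2: Frank is a Knave (lies)
  Then the count is NOT 0.
  If Mia = Knave, count = 0 = 0 → claim would be true, contradicts lie.
  If Mia = Knight, count = 1 ≠ 0 → lie confirmed ✓

Mia is a Knight.

Knight


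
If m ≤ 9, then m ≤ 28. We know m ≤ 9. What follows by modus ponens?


Modus ponens: P → Q, P ⊢ Q
P: m ≤ 9
Q: m ≤ 28
We have P → Q and P is true.
By modus ponens, Q must be true.

m ≤ 28


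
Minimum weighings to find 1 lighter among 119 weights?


Each weighing has 3 outcomes (left heavy / balance / right heavy), so k weighings distinguish at most 3^k cases; splitting into three near-equal groups achieves this.
Need 3^k ≥ 119: 3^4 = 81 < 119 ≤ 3^5 = 243
k = ⌈log₃(119)⌉ = 5

5


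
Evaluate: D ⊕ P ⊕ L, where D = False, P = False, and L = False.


D = False, P = False, L = False
Step 1: D ⊕ P = False XOR False = False
Step 2: False ⊕ L = False XOR False = False
XOR is true when an odd number of operands are true.

False


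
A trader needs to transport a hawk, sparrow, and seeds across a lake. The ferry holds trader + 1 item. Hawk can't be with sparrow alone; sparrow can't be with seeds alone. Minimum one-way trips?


1. trader+sparrow → 2. trader ← 3. trader+hawk → 4. trader+sparrow ← 5. trader+seeds → 6. trader ← 7. trader+sparrow →
Minimum trips = 7

7


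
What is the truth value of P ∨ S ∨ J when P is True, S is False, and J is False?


P = True, S = False, J = False
Step 1: P ∨ S = True OR False = True
Step 2: True ∨ J = True OR False = True
OR is true when at least one operand is true.

True


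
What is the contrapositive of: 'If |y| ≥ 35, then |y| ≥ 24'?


Original: If |y| ≥ 35, then |y| ≥ 24
Contrapositive: If ¬Q, then ¬P
Negate Q: not (|y| ≥ 24)
Negate P: not (|y| ≥ 35)

If not (|y| ≥ 24), then not (|y| ≥ 35).


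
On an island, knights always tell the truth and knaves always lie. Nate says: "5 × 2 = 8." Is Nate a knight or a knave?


Statement: "5 × 2 = 8."
Actual: 5 × 2 = 10
Claimed: 8
Statement is FALSE → Nate lies → Knave

Knave


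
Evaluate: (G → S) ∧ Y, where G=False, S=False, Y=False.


G = False, S = False, Y = False
Expression: (G → S) ∧ Y
Step 1: G → S = False → False (false only if G=True, S=False) = True
Step 2: (True) ∧ Y = True AND False = False

False


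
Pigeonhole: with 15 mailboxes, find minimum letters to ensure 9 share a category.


Pigeonhole: to guarantee k in one of n categories, need (k-1)×n + 1.
k = 9, n = 15
Minimum = (9-1) × 15 + 1 = 8 × 15 + 1

121


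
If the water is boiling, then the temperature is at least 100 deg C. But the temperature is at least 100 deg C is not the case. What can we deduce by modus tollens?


Modus tollens: P → Q, ¬Q ⊢ ¬P
P: the water is boiling
Q: the temperature is at least 100 deg C
We have P → Q and Q is false.
By modus tollens, P must be false.

It is not the case that the water is boiling


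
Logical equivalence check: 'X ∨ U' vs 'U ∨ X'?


Expression 1: X ∨ U
Expression 2: U ∨ X
Truth table (X U | Expr1 Expr2):
  T T |   T     T
  T F |   T     T
  F T |   T     T
  F F |   F     F
All 4 rows agree, so the expressions are logically equivalent.

Yes


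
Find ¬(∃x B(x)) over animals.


Original: ∃x B(x)
Rule: ¬∀→∃, ¬∃→∀, negate predicate.
Negation: ∀x ¬B(x)

∀x ¬B(x)


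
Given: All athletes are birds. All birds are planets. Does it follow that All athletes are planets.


Premise 1: All athletes are birds.
Premise 2: All birds are planets.
Conclusion: All athletes are planets.
Barbara syllogism (AAA-1): All A are B, All B are C → All A are C.
Middle term (birds) distributed in premise 2.

Valid


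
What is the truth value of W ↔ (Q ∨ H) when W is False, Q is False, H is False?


W = False, Q = False, H = False
Step 1: Q ∨ H = False OR False = False
Step 2: W ↔ (False): true when both sides have same truth value.
Result: False ↔ False = True

True


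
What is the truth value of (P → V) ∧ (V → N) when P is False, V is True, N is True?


P = False, V = True, N = True
Step 1: P → V is false only when P=True and V=False. Result: True
Step 2: V → N is false only when V=True and N=False. Result: True
Step 3: True ∧ True = True

True


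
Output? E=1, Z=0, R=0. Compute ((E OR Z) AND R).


E OR Z = 1|0 = 1
1 AND 0 = 0

0


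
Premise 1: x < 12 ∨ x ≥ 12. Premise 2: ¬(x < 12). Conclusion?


Disjunctive syllogism: P ∨ Q, ¬P ⊢ Q
Disjunction: x < 12 ∨ x ≥ 12
We know it is not the case that x < 12.
By disjunctive syllogism, the other disjunct must be true.

x ≥ 12


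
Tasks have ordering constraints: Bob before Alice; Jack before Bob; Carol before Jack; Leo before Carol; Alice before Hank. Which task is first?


Constraints: Bob before Alice; Jack before Bob; Carol before Jack; Leo before Carol; Alice before Hank
The first task can have nothing scheduled before it, so it must never appear on the right of a 'before'.
Tasks appearing after some 'before': Alice, Bob, Jack, Carol, Hank.
The only task not in that list is Leo → it is first.

Leo


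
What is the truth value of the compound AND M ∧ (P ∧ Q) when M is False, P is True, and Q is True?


M = False, P = True, Q = True
Step 1: P ∧ Q = True AND True = True
Step 2: M ∧ True = False AND True = False
AND is true only when ALL operands are true.

False


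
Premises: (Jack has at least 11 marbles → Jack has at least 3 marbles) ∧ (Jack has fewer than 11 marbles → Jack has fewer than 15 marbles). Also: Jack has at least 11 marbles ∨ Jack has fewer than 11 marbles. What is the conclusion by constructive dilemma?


Constructive dilemma: (P → Q) ∧ (R → S), P ∨ R ⊢ Q ∨ S
Premise 1: Jack has at least 11 marbles → Jack has at least 3 marbles
Premise 2: Jack has fewer than 11 marbles → Jack has fewer than 15 marbles
Premise 3: Jack has at least 11 marbles ∨ Jack has fewer than 11 marbles
Case 1: Assuming Jack has at least 11 marbles, then by Premise 1, Jack has at least 3 marbles.
Case 2: Assuming Jack has fewer than 11 marbles, then by Premise 2, Jack has fewer than 15 marbles.
Since one of Jack has at least 11 marbles or Jack has fewer than 11 marbles must hold, we get Jack has at least 3 marbles or Jack has fewer than 15 marbles.

Jack has at least 3 marbles or Jack has fewer than 15 marbles.


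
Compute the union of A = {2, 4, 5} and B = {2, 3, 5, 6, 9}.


A = {2, 4, 5}
B = {2, 3, 5, 6, 9}
Operation: union
All elements combined: 2, 3, 4, 5, 6, 9

{2, 3, 4, 5, 6, 9}


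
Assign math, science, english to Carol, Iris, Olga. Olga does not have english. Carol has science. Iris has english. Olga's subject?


From clues:
  Carol → science
  Iris → english
By elimination, Olga gets the remaining.

math


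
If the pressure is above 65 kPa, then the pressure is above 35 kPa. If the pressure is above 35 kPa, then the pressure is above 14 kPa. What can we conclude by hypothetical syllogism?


Hypothetical syllogism: P → Q, Q → R ⊢ P → R
Premise 1: the pressure is above 65 kPa → the pressure is above 35 kPa
Premise 2: the pressure is above 35 kPa → the pressure is above 14 kPa
Chain the implications: the middle term (the pressure is above 35 kPa) links the two.
Conclusion: If the pressure is above 65 kPa, then the pressure is above 14 kPa.

If the pressure is above 65 kPa, then the pressure is above 14 kPa.


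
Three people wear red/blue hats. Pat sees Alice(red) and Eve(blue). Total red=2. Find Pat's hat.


Total red = 2, seen red = 1
Own red = 2 - 1 = 1
Pat's hat is red.

red


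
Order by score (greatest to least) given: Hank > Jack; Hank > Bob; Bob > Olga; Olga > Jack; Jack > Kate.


Constraints: Hank > Jack; Hank > Bob; Bob > Olga; Olga > Jack; Jack > Kate
Method: at each step, the next-highest is the one remaining person who never appears on the smaller side of a constraint between remaining people.
  Step 1: remaining {Olga, Hank, Bob, Kate, Jack}; on the smaller side: {Olga, Bob, Kate, Jack} → Hank is next (Hank > Jack; Hank > Bob).
  Step 2: remaining {Olga, Bob, Kate, Jack}; on the smaller side: {Olga, Kate, Jack} → Bob is next (Bob > Olga).
  Step 3: remaining {Olga, Kate, Jack}; on the smaller side: {Kate, Jack} → Olga is next (Olga > Jack).
  Step 4: remaining {Kate, Jack}; on the smaller side: {Kate} → Jack is next (Jack > Kate).
  Step 5: only Kate remains → lowest.
Final ranking (highest to lowest):

Hank > Bob > Olga > Jack > Kate


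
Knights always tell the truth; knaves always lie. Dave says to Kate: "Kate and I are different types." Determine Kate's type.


Dave says: "Kate and I are different types."
Case 1: Dave is a Knight (truth-teller)
  Statement is true → they ARE different → Kate is a Knave
Case 2: Dave is a Knave (liar)
  Statement is false → they are NOT different → Kate is a Knave
In both cases, Kate is a Knave.

Knave


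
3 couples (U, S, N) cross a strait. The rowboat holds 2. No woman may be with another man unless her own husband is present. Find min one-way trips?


Label couples U, S, N (H = husband, W = wife).
Counting alone: 6 people, the rowboat carries 2 and someone must bring it back, so each round trip nets at most +1 on the far side until the last crossing → at least 9 trips. The jealousy constraint makes 9 impossible; the shortest valid schedule has 11:
1. WU+WS →  (far: WU,WS; near: HU,HS,HN,WN)
2. WU ←       (far: WS; near: HU,HS,HN,WU,WN)
3. WU+WN →  (far: WU,WS,WN; near: HU,HS,HN)
4. WU ←       (far: WS,WN; near: HU,HS,HN,WU)
5. HS+HN →  (far: HS,WS,HN,WN; near: HU,WU)
6. HS+WS ←  (far: HN,WN; near: HU,WU,HS,WS)
7. HU+HS →  (far: HU,HS,HN,WN; near: WU,WS)
8. WN ←       (far: HU,HS,HN; near: WU,WS,WN)
9. WU+WS →  (far: HU,WU,HS,WS,HN; near: WN)
10. HN ←      (far: HU,WU,HS,WS; near: HN,WN)
11. HN+WN → (far: all six; near: empty)
In every state each wife is either with her husband or with no other man.
Minimum trips = 11

11


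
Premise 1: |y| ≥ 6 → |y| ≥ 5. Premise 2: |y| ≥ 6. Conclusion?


Modus ponens: P → Q, P ⊢ Q
P: |y| ≥ 6
Q: |y| ≥ 5
We have P → Q and P is true.
By modus ponens, Q must be true.

|y| ≥ 5


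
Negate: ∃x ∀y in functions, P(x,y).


Original: ∃x ∀y P(x,y)
Rule: ¬∀→∃, ¬∃→∀, negate predicate.
Negation: ∀x ∃y ¬P(x,y)

∀x ∃y ¬P(x,y)


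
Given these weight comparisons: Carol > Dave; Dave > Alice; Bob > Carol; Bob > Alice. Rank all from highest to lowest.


Constraints: Carol > Dave; Dave > Alice; Bob > Carol; Bob > Alice
Method: at each step, the next-highest is the one remaining person who never appears on the smaller side of a constraint between remaining people.
  Step 1: remaining {Bob, Carol, Alice, Dave}; on the smaller side: {Carol, Alice, Dave} → Bob is next (Bob > Carol; Bob > Alice).
  Step 2: remaining {Carol, Alice, Dave}; on the smaller side: {Alice, Dave} → Carol is next (Carol > Dave).
  Step 3: remaining {Alice, Dave}; on the smaller side: {Alice} → Dave is next (Dave > Alice).
  Step 4: only Alice remains → lowest.
Final ranking (highest to lowest):

Bob > Carol > Dave > Alice


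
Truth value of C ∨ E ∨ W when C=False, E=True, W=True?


C = False, E = True, W = True
Expression: C ∨ E ∨ W
Step 1: C ∨ E = False OR True = True
Step 2: (True) ∨ W = True OR True = True

True


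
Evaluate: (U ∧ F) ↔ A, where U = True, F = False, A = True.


U = True, F = False, A = True
Step 1: U ∧ F = True AND False = False
Step 2: (False) ↔ A: true when both sides have same truth value.
Result: False ↔ True = False

False


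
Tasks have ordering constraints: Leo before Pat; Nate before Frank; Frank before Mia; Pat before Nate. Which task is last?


Constraints: Leo before Pat; Nate before Frank; Frank before Mia; Pat before Nate
The last task can have nothing scheduled after it, so it must never appear on the left of a 'before'.
Tasks appearing before some other task: Leo, Nate, Frank, Pat.
The only task not in that list is Mia → it is last.

Mia


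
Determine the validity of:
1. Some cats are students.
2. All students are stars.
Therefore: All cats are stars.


Premise 1: Some cats are students.
Premise 2: All students are stars.
Conclusion: All cats are stars.
Fallacy: illicit minor. The minor term (cats) is distributed in the conclusion ('All cats ...') but undistributed in its premise ('Some cats are students' doesn't cover all cats).
Only 'Some cats are stars' follows, not 'All'.

Invalid
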